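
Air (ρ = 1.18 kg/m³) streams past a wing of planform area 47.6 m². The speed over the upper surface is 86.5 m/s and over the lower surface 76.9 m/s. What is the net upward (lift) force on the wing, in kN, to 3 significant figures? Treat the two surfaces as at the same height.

F ≈ 44.1 kN

With equal heights on the two surfaces, Bernoulli gives P_lower − P_upper = ½ρ(v_upper² − v_lower²).
ΔP = ½·1.18·(86.5² − 76.9²) = 925 Pa.
Lift = ΔP · A = 925 × 47.6 = 44100 N.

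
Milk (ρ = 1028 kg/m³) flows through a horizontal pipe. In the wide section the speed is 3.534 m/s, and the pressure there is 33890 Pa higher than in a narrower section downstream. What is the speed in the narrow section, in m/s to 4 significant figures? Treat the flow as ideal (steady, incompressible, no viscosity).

With h₁ = h₂, rearranging Bernoulli gives v₂ = √(v₁² + 2ΔP/ρ).
v₂ = √(3.534² + 2·33890/1028) = √(12.49 + 65.93) = 8.856 m/s.

v₂ = 8.856 m/s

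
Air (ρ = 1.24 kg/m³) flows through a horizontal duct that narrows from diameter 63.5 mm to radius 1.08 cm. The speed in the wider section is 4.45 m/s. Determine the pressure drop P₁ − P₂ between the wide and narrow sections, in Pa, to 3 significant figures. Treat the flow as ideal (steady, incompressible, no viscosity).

ΔP = 905 Pa

The volume flow rate is constant, so v₂ = (A₁/A₂)v₁ = (31.7/3.66)·4.45 = 38.5 m/s.
Along the horizontal streamline, P + ½ρv² is constant.
P₁ − P₂ = ½·1.24·(38.5² − 4.45²) = ½·1.24·1460 = 905 Pa.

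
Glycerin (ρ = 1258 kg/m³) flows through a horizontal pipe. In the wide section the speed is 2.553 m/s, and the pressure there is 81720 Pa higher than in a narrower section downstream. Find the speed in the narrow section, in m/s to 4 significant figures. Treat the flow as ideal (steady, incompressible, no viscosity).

With h₁ = h₂, rearranging Bernoulli gives v₂ = √(v₁² + 2ΔP/ρ).
v₂ = √(2.553² + 2·81720/1258) = √(6.518 + 129.9) = 11.68 m/s.

v₂ = 11.68 m/s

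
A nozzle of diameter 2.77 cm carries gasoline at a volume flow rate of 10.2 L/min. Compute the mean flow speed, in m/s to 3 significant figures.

v = 0.282 m/s

Q = 10.2 L/min = 0.000170 m³/s.
v = Q/A = 0.000170 / 0.000603 = 0.282 m/s.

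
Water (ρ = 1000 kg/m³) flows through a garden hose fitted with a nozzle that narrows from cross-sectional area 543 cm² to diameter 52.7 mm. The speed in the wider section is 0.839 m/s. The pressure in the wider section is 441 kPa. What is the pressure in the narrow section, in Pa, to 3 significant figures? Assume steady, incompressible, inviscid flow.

223000 Pa

Mass conservation (A₁v₁ = A₂v₂) gives v₂ = 0.839 × 543/21.8 = 20.9 m/s.
With no height change, Bernoulli's equation is P₁ + ½ρv₁² = P₂ + ½ρv₂².
P₂ = P₁ − ½ρ(v₂² − v₁²) = 441000 − ½·1000·(20.9² − 0.839²) = 441000 − 218000 = 223000 Pa.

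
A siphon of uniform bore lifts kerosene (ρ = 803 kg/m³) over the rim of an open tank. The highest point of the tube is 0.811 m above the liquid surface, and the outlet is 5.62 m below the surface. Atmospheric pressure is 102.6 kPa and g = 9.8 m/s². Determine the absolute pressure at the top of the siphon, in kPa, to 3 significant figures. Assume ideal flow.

The outlet speed comes from Torricelli: v = √(2g·5.62) = 10.5 m/s.
With constant cross-section the crest speed equals v; applying Bernoulli from the surface up to the crest, P_top = P_atm − ½ρv² − ρg·h_top.
P_top = 102600 − ½·803·10.5² − 803·9.8·0.811 = 52000 Pa.

52.0 kPa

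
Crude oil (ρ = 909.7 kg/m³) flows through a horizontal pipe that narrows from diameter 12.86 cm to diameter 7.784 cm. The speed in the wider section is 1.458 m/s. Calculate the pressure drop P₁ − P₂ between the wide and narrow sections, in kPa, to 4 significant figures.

By continuity, v₂ = v₁·A₁/A₂ = 1.458·(129.9/47.59) = 3.980 m/s.
With no height change, Bernoulli's equation is P₁ + ½ρv₁² = P₂ + ½ρv₂².
P₁ − P₂ = ½·909.7·(3.980² − 1.458²) = ½·909.7·13.71 = 6236 Pa.

6.236 kPa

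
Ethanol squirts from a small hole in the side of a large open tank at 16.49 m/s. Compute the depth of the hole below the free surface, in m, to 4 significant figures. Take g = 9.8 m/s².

Torricelli: v = √(2gh), so h = v²/(2g).
h = 16.49²/(2·9.8) = 271.9/19.60 = 13.87 m.

13.87 m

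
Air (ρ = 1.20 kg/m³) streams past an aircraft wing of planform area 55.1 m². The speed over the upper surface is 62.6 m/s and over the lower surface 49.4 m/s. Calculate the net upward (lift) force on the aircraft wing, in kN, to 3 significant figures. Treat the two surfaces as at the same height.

The faster flow above has the lower pressure; Bernoulli (same height) gives ΔP = ½ρ(v_up² − v_low²).
ΔP = ½·1.20·(62.6² − 49.4²) = 887 Pa.
Lift = ΔP · A = 887 × 55.1 = 48900 N.

F ≈ 48.9 kN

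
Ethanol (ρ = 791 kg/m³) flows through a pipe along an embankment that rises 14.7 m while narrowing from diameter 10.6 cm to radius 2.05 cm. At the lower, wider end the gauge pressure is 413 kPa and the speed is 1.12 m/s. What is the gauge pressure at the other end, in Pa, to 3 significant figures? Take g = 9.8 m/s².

P₂ = 277000 Pa

The volume flow rate is constant, so v₂ = (A₁/A₂)v₁ = (88.2/13.2)·1.12 = 7.49 m/s.
Applying Bernoulli between the two ends and solving for P₂: P₂ = P₁ + ½ρ(v₁² − v₂²) − ρgΔh.
P₂ = 413000 + ½·791·(1.12² − 7.49²) − 791·9.8·(+14.7) = 413000 + (-21700) − (114000) = 277000 Pa.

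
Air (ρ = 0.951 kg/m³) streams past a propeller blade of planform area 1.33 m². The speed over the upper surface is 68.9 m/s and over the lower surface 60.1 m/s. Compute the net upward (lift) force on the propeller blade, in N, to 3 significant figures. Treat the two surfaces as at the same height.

With equal heights on the two surfaces, Bernoulli gives P_lower − P_upper = ½ρ(v_upper² − v_lower²).
ΔP = ½·0.951·(68.9² − 60.1²) = 540 Pa.
Lift = ΔP · A = 540 × 1.33 = 718 N.

F = 718 N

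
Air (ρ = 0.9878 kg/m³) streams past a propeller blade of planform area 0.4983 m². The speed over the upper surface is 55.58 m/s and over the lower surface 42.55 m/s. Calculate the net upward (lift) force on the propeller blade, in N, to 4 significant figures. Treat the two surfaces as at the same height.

The faster flow above has the lower pressure; Bernoulli (same height) gives ΔP = ½ρ(v_up² − v_low²).
ΔP = ½·0.9878·(55.58² − 42.55²) = 631.5 Pa.
Lift = ΔP · A = 631.5 × 0.4983 = 314.7 N.

F ≈ 314.7 N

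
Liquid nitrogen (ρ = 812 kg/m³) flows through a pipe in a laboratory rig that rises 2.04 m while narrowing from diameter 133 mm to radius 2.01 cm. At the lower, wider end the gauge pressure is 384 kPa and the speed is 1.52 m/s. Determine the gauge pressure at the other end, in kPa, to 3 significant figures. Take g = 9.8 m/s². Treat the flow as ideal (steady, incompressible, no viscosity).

The volume flow rate is constant, so v₂ = (A₁/A₂)v₁ = (139/12.7)·1.52 = 16.6 m/s.
Applying Bernoulli between the two ends and solving for P₂: P₂ = P₁ + ½ρ(v₁² − v₂²) − ρgΔh.
P₂ = 384000 + ½·812·(1.52² − 16.6²) − 812·9.8·(+2.04) = 384000 + (-111000) − (16200) = 256000 Pa.

256 kPa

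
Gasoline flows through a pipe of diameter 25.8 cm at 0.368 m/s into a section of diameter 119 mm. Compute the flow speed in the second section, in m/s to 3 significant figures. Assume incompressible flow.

Continuity gives A₁v₁ = A₂v₂, so v₂ = (523 cm²)/(111 cm²) × 0.368 m/s = 1.73 m/s.

v₂ ≈ 1.73 m/s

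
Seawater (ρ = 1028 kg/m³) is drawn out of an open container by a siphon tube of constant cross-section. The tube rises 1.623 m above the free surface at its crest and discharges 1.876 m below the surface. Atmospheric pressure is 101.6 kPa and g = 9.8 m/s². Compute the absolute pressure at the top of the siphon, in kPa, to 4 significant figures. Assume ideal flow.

Bernoulli surface→outlet gives ½v² = g·h_out, so v = √(2·9.8·1.876) = 6.064 m/s.
Continuity keeps v the same throughout the tube; from surface to crest, P_atm + 0 = P_top + ½ρv² + ρg·h_top.
P_top = 101600 − ½·1028·6.064² − 1028·9.8·1.623 = 66350 Pa.

P_top ≈ 66.35 kPa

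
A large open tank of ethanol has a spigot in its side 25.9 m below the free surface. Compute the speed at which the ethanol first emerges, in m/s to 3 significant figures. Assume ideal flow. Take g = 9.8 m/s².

Torricelli's result v = √(2gh) gives v = √(2·9.8·25.9) = 22.5 m/s.

v ≈ 22.5 m/s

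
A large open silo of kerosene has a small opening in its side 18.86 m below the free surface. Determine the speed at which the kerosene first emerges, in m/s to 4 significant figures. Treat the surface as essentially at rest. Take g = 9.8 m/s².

Bernoulli from surface to hole (P equal, v_surface ≈ 0): v = √(2gh) = √(2×9.8×18.86) = 19.23 m/s.

v ≈ 19.23 m/s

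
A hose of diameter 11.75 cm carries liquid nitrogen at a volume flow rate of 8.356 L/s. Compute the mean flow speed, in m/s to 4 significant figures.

0.7706 m/s

Q = 8.356 L/s = 0.008356 m³/s.
v = Q/A = 0.008356 / 0.01084 = 0.7706 m/s.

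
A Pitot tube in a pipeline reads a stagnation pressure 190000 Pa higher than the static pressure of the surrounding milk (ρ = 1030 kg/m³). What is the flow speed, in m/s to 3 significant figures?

Bernoulli between the free stream and the stagnation point: ½ρv² = P_stag − P_static.
v = √(2ΔP/ρ) = √(2·190000/1030) = 19.2 m/s.

v ≈ 19.2 m/s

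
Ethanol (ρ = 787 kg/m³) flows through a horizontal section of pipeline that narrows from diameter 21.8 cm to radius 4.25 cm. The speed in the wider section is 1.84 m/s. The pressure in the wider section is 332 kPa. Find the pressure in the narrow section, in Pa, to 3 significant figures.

The volume flow rate is constant, so v₂ = (A₁/A₂)v₁ = (373/56.7)·1.84 = 12.1 m/s.
The pipe is horizontal, so Bernoulli reduces to P₁ + ½ρv₁² = P₂ + ½ρv₂².
P₂ = P₁ − ½ρ(v₂² − v₁²) = 332000 − ½·787·(12.1² − 1.84²) = 332000 − 56300 = 276000 Pa.

P₂ ≈ 276000 Pa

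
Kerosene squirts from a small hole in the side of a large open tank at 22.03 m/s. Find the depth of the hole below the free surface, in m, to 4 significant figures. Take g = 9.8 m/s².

Torricelli: v = √(2gh), so h = v²/(2g).
h = 22.03²/(2·9.8) = 485.3/19.60 = 24.76 m.

h ≈ 24.76 m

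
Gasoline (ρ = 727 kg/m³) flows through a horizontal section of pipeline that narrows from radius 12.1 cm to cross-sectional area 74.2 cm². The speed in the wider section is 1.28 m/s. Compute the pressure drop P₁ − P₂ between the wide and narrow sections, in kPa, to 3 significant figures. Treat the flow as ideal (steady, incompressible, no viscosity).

ΔP = 22.3 kPa

Mass conservation (A₁v₁ = A₂v₂) gives v₂ = 1.28 × 460/74.2 = 7.93 m/s.
Along the horizontal streamline, P + ½ρv² is constant.
P₁ − P₂ = ½·727·(7.93² − 1.28²) = ½·727·61.3 = 22300 Pa.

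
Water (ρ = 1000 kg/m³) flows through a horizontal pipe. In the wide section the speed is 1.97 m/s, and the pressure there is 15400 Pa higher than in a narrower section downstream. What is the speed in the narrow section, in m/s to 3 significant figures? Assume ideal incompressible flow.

v₂ = 5.89 m/s

With h₁ = h₂, rearranging Bernoulli gives v₂ = √(v₁² + 2ΔP/ρ).
v₂ = √(1.97² + 2·15400/1000) = √(3.88 + 30.8) = 5.89 m/s.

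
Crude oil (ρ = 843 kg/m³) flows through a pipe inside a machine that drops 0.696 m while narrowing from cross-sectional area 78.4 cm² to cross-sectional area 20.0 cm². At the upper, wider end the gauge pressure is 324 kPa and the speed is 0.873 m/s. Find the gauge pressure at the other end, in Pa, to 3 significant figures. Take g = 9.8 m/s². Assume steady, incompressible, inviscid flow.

P₂ ≈ 325000 Pa

Continuity gives A₁v₁ = A₂v₂, so v₂ = (78.4 cm²)/(20.0 cm²) × 0.873 m/s = 3.42 m/s.
Bernoulli: P₁ + ½ρv₁² + ρg h₁ = P₂ + ½ρv₂² + ρg h₂, so P₂ = P₁ + ½ρ(v₁² − v₂²) − ρg(h₂ − h₁).
P₂ = 324000 + ½·843·(0.873² − 3.42²) − 843·9.8·(−0.696) = 324000 + (-4620) − (-5750) = 325000 Pa.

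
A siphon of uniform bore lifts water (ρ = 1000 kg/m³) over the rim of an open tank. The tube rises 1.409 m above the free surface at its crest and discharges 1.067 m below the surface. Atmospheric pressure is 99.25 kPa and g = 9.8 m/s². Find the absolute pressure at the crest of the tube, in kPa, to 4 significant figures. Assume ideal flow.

Bernoulli surface→outlet gives ½v² = g·h_out, so v = √(2·9.8·1.067) = 4.573 m/s.
With constant cross-section the crest speed equals v; applying Bernoulli from the surface up to the crest, P_top = P_atm − ½ρv² − ρg·h_top.
P_top = 99250 − ½·1000·4.573² − 1000·9.8·1.409 = 74990 Pa.

P_top = 74.99 kPa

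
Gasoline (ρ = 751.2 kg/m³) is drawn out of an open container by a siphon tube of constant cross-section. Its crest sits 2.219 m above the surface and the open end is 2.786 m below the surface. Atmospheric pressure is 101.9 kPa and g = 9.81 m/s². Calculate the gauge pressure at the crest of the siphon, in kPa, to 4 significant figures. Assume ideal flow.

Bernoulli surface→outlet gives ½v² = g·h_out, so v = √(2·9.81·2.786) = 7.393 m/s.
With constant cross-section the crest speed equals v; applying Bernoulli from the surface up to the crest, P_top = P_atm − ½ρv² − ρg·h_top.
P_top = 101900 − ½·751.2·7.393² − 751.2·9.81·2.219 = 65020 Pa. So P_gauge = P_top − P_atm = -36880 Pa.

P_gauge ≈ -36.88 kPa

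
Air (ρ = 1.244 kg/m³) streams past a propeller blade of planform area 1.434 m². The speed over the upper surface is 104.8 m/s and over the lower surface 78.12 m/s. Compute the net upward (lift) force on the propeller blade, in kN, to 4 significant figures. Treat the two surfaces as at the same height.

With equal heights on the two surfaces, Bernoulli gives P_lower − P_upper = ½ρ(v_upper² − v_lower²).
ΔP = ½·1.244·(104.8² − 78.12²) = 3036 Pa.
Lift = ΔP · A = 3036 × 1.434 = 4353 N.

F = 4.353 kN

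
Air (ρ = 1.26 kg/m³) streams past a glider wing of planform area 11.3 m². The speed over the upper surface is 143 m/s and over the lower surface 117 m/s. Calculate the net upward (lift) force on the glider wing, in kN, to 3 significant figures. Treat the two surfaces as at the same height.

From P + ½ρv² = const at equal height, P_low − P_up = ½ρ(v_up² − v_low²).
ΔP = ½·1.26·(143² − 117²) = 4260 Pa.
Lift = ΔP · A = 4260 × 11.3 = 48100 N.

F ≈ 48.1 kN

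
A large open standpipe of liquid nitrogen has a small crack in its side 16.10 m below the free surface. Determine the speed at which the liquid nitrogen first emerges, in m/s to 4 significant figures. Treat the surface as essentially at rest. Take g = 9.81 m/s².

17.77 m/s

Bernoulli from surface to hole (P equal, v_surface ≈ 0): v = √(2gh) = √(2×9.81×16.10) = 17.77 m/s.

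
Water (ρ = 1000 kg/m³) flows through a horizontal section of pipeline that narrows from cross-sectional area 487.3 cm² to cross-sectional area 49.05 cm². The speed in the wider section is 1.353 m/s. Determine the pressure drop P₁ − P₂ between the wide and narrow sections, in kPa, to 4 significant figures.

By continuity, v₂ = v₁·A₁/A₂ = 1.353·(487.3/49.05) = 13.44 m/s.
With no height change, Bernoulli's equation is P₁ + ½ρv₁² = P₂ + ½ρv₂².
P₁ − P₂ = ½·1000·(13.44² − 1.353²) = ½·1000·178.8 = 89420 Pa.

ΔP = 89.42 kPa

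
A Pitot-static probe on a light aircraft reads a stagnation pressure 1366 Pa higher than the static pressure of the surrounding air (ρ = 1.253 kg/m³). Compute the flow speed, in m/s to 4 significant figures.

v ≈ 46.69 m/s

At the stagnation point the flow is brought to rest, so Bernoulli gives P_stag − P_static = ½ρv².
v = √(2ΔP/ρ) = √(2·1366/1.253) = 46.69 m/s.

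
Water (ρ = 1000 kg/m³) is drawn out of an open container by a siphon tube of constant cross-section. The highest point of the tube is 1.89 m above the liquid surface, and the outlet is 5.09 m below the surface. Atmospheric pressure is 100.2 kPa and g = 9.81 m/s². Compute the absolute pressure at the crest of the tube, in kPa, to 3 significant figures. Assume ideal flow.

The outlet speed comes from Torricelli: v = √(2g·5.09) = 9.99 m/s.
With constant cross-section the crest speed equals v; applying Bernoulli from the surface up to the crest, P_top = P_atm − ½ρv² − ρg·h_top.
P_top = 100200 − ½·1000·9.99² − 1000·9.81·1.89 = 31700 Pa.

P_top ≈ 31.7 kPa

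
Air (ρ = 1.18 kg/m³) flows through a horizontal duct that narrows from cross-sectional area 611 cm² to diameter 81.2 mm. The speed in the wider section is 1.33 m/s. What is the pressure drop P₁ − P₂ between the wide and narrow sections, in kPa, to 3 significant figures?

ΔP ≈ 0.144 kPa

The volume flow rate is constant, so v₂ = (A₁/A₂)v₁ = (611/51.8)·1.33 = 15.7 m/s.
Bernoulli (h₁ = h₂): P₁ − P₂ = ½ρ(v₂² − v₁²).
P₁ − P₂ = ½·1.18·(15.7² − 1.33²) = ½·1.18·244 = 144 Pa.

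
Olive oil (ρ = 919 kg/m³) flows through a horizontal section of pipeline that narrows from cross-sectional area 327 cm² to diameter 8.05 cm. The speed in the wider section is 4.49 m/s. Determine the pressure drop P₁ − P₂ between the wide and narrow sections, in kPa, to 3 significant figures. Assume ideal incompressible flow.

ΔP ≈ 373 kPa

Mass conservation (A₁v₁ = A₂v₂) gives v₂ = 4.49 × 327/50.9 = 28.8 m/s.
Along the horizontal streamline, P + ½ρv² is constant.
P₁ − P₂ = ½·919·(28.8² − 4.49²) = ½·919·812 = 373000 Pa.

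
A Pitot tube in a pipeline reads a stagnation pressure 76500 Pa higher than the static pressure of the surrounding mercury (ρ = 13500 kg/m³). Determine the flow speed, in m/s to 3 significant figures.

3.37 m/s

At the stagnation point the flow is brought to rest, so Bernoulli gives P_stag − P_static = ½ρv².
v = √(2ΔP/ρ) = √(2·76500/13500) = 3.37 m/s.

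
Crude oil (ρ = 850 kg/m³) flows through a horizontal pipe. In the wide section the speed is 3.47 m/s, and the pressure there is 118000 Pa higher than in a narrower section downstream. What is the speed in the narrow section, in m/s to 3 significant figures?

With h₁ = h₂, rearranging Bernoulli gives v₂ = √(v₁² + 2ΔP/ρ).
v₂ = √(3.47² + 2·118000/850) = √(12.0 + 278) = 17.0 m/s.

v₂ = 17.0 m/s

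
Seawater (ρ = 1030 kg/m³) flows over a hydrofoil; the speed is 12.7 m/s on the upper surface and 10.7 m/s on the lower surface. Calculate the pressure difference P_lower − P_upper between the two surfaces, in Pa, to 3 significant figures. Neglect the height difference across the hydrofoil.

Bernoulli (same height): P_lower − P_upper = ½ρ(v_upper² − v_lower²).
ΔP = ½·1030·(12.7² − 10.7²) = 24100 Pa.

ΔP ≈ 24100 Pa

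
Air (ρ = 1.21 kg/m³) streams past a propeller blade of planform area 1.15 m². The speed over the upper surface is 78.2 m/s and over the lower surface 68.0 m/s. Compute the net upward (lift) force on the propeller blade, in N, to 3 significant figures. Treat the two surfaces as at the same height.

With equal heights on the two surfaces, Bernoulli gives P_lower − P_upper = ½ρ(v_upper² − v_lower²).
ΔP = ½·1.21·(78.2² − 68.0²) = 902 Pa.
Lift = ΔP · A = 902 × 1.15 = 1040 N.

F ≈ 1040 N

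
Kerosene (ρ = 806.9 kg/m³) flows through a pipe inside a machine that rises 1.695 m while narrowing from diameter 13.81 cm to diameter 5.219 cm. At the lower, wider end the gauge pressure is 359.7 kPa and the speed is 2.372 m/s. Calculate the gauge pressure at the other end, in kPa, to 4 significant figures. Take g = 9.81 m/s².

Mass conservation (A₁v₁ = A₂v₂) gives v₂ = 2.372 × 149.8/21.39 = 16.61 m/s.
Energy conservation along the streamline gives P₂ = P₁ − ½ρ(v₂² − v₁²) − ρg(h₂ − h₁).
P₂ = 359700 + ½·806.9·(2.372² − 16.61²) − 806.9·9.81·(+1.695) = 359700 + (-109000) − (13420) = 237300 Pa.

237.3 kPa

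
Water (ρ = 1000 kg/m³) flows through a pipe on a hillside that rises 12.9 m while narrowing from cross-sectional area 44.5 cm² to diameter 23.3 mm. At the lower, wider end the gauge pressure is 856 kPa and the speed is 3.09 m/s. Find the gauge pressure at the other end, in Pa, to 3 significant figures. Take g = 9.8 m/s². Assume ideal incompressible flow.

Continuity gives A₁v₁ = A₂v₂, so v₂ = (44.5 cm²)/(4.26 cm²) × 3.09 m/s = 32.2 m/s.
Energy conservation along the streamline gives P₂ = P₁ − ½ρ(v₂² − v₁²) − ρg(h₂ − h₁).
P₂ = 856000 + ½·1000·(3.09² − 32.2²) − 1000·9.8·(+12.9) = 856000 + (-515000) − (126000) = 214000 Pa.

214000 Pa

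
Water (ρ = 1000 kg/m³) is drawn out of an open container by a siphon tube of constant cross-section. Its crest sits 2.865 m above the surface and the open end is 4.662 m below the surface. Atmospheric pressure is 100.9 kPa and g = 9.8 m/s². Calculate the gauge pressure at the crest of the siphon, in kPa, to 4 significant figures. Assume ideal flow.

Bernoulli surface→outlet gives ½v² = g·h_out, so v = √(2·9.8·4.662) = 9.559 m/s.
With constant cross-section the crest speed equals v; applying Bernoulli from the surface up to the crest, P_top = P_atm − ½ρv² − ρg·h_top.
P_top = 100900 − ½·1000·9.559² − 1000·9.8·2.865 = 27140 Pa. So P_gauge = P_top − P_atm = -73760 Pa.

P_gauge ≈ -73.76 kPa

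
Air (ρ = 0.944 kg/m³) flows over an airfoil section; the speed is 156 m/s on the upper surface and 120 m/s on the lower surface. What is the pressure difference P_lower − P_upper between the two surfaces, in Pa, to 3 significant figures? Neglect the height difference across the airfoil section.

ΔP ≈ 4690 Pa

The pressure is lower where the speed is higher: ΔP = ½ρ(v_up² − v_low²).
ΔP = ½·0.944·(156² − 120²) = 4690 Pa.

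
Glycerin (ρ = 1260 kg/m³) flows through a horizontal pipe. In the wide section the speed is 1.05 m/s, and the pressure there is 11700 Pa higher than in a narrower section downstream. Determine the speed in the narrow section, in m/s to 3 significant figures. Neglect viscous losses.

Along the level pipe P + ½ρv² is conserved, hence v₂² = v₁² + 2(P₁ − P₂)/ρ.
v₂ = √(1.05² + 2·11700/1260) = √(1.10 + 18.6) = 4.44 m/s.

4.44 m/s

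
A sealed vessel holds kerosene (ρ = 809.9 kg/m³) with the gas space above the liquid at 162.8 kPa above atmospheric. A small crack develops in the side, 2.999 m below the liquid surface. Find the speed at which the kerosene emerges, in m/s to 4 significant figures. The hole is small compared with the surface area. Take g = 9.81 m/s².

v = 21.47 m/s

Take point 1 at the surface (v₁ ≈ 0) and point 2 at the hole (at atmospheric pressure). Bernoulli: P₁ + ρg h = P_atm + ½ρv₂².
With P₁ − P_atm = 162800 Pa, v₂ = √(2gh + 2ΔP/ρ) = √(2·9.81·2.999 + 2·162800/809.9) = 21.47 m/s.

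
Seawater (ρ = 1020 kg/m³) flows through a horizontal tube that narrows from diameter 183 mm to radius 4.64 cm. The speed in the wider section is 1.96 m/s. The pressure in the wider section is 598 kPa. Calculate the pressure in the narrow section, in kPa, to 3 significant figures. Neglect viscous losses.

P₂ = 570 kPa

Mass conservation (A₁v₁ = A₂v₂) gives v₂ = 1.96 × 263/67.6 = 7.62 m/s.
Bernoulli (h₁ = h₂): P₁ − P₂ = ½ρ(v₂² − v₁²).
P₂ = P₁ − ½ρ(v₂² − v₁²) = 598000 − ½·1020·(7.62² − 1.96²) = 598000 − 27700 = 570000 Pa.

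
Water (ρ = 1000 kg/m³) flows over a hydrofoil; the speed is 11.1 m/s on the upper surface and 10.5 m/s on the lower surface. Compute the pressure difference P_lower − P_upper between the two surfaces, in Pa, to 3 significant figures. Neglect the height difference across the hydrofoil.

ΔP ≈ 6480 Pa

Bernoulli (same height): P_lower − P_upper = ½ρ(v_upper² − v_lower²).
ΔP = ½·1000·(11.1² − 10.5²) = 6480 Pa.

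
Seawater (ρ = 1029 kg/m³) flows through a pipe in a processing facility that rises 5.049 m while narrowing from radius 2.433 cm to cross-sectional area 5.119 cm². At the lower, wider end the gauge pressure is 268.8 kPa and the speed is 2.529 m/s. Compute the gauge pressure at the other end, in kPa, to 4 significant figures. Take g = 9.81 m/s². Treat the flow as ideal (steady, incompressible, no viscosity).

177.7 kPa

By continuity, v₂ = v₁·A₁/A₂ = 2.529·(18.60/5.119) = 9.188 m/s.
Energy conservation along the streamline gives P₂ = P₁ − ½ρ(v₂² − v₁²) − ρg(h₂ − h₁).
P₂ = 268800 + ½·1029·(2.529² − 9.188²) − 1029·9.81·(+5.049) = 268800 + (-40140) − (50970) = 177700 Pa.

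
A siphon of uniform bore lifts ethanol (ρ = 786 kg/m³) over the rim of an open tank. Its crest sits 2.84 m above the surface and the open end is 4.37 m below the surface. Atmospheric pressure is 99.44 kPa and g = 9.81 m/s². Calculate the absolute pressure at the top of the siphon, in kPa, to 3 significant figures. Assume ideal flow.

Bernoulli surface→outlet gives ½v² = g·h_out, so v = √(2·9.81·4.37) = 9.26 m/s.
Continuity keeps v the same throughout the tube; from surface to crest, P_atm + 0 = P_top + ½ρv² + ρg·h_top.
P_top = 99440 − ½·786·9.26² − 786·9.81·2.84 = 43800 Pa.

43.8 kPa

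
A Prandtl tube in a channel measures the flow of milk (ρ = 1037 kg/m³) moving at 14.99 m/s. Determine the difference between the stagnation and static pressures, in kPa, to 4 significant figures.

At the stagnation point the flow is brought to rest, so Bernoulli gives P_stag − P_static = ½ρv².
ΔP = ½·1037·14.99² = 116500 Pa.

116.5 kPa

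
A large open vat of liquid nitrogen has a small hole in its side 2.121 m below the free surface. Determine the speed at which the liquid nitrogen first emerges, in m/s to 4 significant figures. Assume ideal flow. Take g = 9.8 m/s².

6.448 m/s

With the surface at rest and both surface and jet at atmospheric pressure, Bernoulli gives ρg h = ½ρv², so v = √(2gh) = √(2·9.8·2.121) = 6.448 m/s.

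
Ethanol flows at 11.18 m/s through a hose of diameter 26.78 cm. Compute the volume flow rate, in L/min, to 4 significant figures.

Q ≈ 37780 L/min

Q = A·v = 0.05633 m² × 11.18 m/s = 0.6297 m³/s.
Converting: 0.6297 m³/s × 60000 = 37780 L/min.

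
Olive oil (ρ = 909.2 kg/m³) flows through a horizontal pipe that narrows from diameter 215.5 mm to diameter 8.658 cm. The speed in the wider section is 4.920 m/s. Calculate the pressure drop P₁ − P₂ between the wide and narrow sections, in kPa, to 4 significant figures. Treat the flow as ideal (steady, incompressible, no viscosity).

By continuity, v₂ = v₁·A₁/A₂ = 4.920·(364.7/58.87) = 30.48 m/s.
Along the horizontal streamline, P + ½ρv² is constant.
P₁ − P₂ = ½·909.2·(30.48² − 4.920²) = ½·909.2·904.9 = 411400 Pa.

411.4 kPa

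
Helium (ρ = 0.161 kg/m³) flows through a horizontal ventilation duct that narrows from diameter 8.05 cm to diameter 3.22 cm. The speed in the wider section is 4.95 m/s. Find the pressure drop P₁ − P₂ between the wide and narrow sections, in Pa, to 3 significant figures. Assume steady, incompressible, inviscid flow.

75.1 Pa

Mass conservation (A₁v₁ = A₂v₂) gives v₂ = 4.95 × 50.9/8.14 = 30.9 m/s.
The pipe is horizontal, so Bernoulli reduces to P₁ + ½ρv₁² = P₂ + ½ρv₂².
P₁ − P₂ = ½·0.161·(30.9² − 4.95²) = ½·0.161·933 = 75.1 Pa.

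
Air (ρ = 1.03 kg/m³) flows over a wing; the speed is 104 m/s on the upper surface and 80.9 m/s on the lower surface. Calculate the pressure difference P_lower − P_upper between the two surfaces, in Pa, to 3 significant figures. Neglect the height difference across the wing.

ΔP ≈ 2200 Pa

With negligible Δh, P + ½ρv² is constant, so P_low − P_up = ½ρ(v_up² − v_low²).
ΔP = ½·1.03·(104² − 80.9²) = 2200 Pa.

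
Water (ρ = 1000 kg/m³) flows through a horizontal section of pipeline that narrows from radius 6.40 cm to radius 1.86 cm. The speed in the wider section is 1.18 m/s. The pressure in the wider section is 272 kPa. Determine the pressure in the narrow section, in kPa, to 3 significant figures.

The volume flow rate is constant, so v₂ = (A₁/A₂)v₁ = (129/10.9)·1.18 = 14.0 m/s.
The pipe is horizontal, so Bernoulli reduces to P₁ + ½ρv₁² = P₂ + ½ρv₂².
P₂ = P₁ − ½ρ(v₂² − v₁²) = 272000 − ½·1000·(14.0² − 1.18²) = 272000 − 96900 = 175000 Pa.

175 kPa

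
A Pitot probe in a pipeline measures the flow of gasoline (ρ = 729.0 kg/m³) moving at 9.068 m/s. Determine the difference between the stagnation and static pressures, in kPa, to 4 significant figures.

ΔP = 29.97 kPa

The dynamic pressure equals the rise in static pressure at the stagnation point: ΔP = ½ρv².
ΔP = ½·729.0·9.068² = 29970 Pa.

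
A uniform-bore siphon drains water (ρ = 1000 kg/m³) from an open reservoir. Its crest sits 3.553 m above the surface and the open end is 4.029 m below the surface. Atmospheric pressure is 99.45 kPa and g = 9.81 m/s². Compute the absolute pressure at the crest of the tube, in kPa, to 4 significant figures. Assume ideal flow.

Bernoulli surface→outlet gives ½v² = g·h_out, so v = √(2·9.81·4.029) = 8.891 m/s.
The bore is uniform, so the speed at the crest is the same v. Bernoulli surface→crest: P_atm = P_top + ½ρv² + ρg·h_top.
P_top = 99450 − ½·1000·8.891² − 1000·9.81·3.553 = 25070 Pa.

P_top ≈ 25.07 kPa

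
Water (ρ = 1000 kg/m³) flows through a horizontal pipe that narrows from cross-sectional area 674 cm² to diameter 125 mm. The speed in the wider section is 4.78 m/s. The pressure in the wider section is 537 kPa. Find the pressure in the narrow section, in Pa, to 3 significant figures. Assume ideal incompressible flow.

The volume flow rate is constant, so v₂ = (A₁/A₂)v₁ = (674/123)·4.78 = 26.3 m/s.
The pipe is horizontal, so Bernoulli reduces to P₁ + ½ρv₁² = P₂ + ½ρv₂².
P₂ = P₁ − ½ρ(v₂² − v₁²) = 537000 − ½·1000·(26.3² − 4.78²) = 537000 − 333000 = 204000 Pa.

P₂ ≈ 204000 Pa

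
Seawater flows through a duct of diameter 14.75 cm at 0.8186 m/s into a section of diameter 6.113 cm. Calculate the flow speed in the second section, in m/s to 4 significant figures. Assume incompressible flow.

4.766 m/s

The volume flow rate is constant, so v₂ = (A₁/A₂)v₁ = (170.9/29.35)·0.8186 = 4.766 m/s.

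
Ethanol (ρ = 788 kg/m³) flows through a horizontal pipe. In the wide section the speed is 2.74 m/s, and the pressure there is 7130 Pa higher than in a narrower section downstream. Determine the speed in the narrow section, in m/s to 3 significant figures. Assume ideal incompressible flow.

v₂ ≈ 5.06 m/s

With h₁ = h₂, rearranging Bernoulli gives v₂ = √(v₁² + 2ΔP/ρ).
v₂ = √(2.74² + 2·7130/788) = √(7.51 + 18.1) = 5.06 m/s.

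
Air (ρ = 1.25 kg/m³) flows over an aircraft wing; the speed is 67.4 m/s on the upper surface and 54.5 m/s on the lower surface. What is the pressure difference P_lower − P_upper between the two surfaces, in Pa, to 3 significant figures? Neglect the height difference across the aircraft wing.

983 Pa

The pressure is lower where the speed is higher: ΔP = ½ρ(v_up² − v_low²).
ΔP = ½·1.25·(67.4² − 54.5²) = 983 Pa.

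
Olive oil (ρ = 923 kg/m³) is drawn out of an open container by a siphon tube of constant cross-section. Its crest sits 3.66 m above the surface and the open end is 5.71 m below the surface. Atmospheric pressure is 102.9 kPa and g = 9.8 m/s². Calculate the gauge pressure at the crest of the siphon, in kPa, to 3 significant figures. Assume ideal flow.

P_gauge ≈ -84.8 kPa

Bernoulli surface→outlet gives ½v² = g·h_out, so v = √(2·9.8·5.71) = 10.6 m/s.
With constant cross-section the crest speed equals v; applying Bernoulli from the surface up to the crest, P_top = P_atm − ½ρv² − ρg·h_top.
P_top = 102900 − ½·923·10.6² − 923·9.8·3.66 = 18100 Pa. So P_gauge = P_top − P_atm = -84800 Pa.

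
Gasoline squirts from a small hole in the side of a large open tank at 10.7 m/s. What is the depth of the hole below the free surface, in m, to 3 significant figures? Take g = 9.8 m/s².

h = 5.84 m

Inverting v = √(2gh) gives h = v² / 2g.
h = 10.7²/(2·9.8) = 114/19.60 = 5.84 m.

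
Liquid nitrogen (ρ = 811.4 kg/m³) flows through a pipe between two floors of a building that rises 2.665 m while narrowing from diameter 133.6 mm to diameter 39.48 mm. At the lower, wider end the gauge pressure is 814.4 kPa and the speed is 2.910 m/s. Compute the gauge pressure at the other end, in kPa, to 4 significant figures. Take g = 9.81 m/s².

346.1 kPa

The volume flow rate is constant, so v₂ = (A₁/A₂)v₁ = (140.2/12.24)·2.910 = 33.32 m/s.
Bernoulli: P₁ + ½ρv₁² + ρg h₁ = P₂ + ½ρv₂² + ρg h₂, so P₂ = P₁ + ½ρ(v₁² − v₂²) − ρg(h₂ − h₁).
P₂ = 814400 + ½·811.4·(2.910² − 33.32²) − 811.4·9.81·(+2.665) = 814400 + (-447100) − (21210) = 346100 Pa.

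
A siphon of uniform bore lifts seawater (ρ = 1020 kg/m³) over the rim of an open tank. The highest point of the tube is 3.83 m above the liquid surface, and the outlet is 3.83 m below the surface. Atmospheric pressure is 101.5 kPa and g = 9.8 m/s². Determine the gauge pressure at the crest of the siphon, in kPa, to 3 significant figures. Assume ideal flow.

Bernoulli surface→outlet gives ½v² = g·h_out, so v = √(2·9.8·3.83) = 8.66 m/s.
The bore is uniform, so the speed at the crest is the same v. Bernoulli surface→crest: P_atm = P_top + ½ρv² + ρg·h_top.
P_top = 101500 − ½·1020·8.66² − 1020·9.8·3.83 = 24900 Pa. So P_gauge = P_top − P_atm = -76600 Pa.

P_gauge ≈ -76.6 kPa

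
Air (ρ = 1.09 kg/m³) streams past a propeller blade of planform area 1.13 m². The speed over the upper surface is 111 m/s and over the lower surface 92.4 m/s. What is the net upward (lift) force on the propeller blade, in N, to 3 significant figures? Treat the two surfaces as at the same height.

The faster flow above has the lower pressure; Bernoulli (same height) gives ΔP = ½ρ(v_up² − v_low²).
ΔP = ½·1.09·(111² − 92.4²) = 2060 Pa.
Lift = ΔP · A = 2060 × 1.13 = 2330 N.

F ≈ 2330 N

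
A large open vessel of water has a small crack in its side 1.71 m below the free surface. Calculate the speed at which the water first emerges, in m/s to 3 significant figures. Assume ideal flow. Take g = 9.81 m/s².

v = 5.79 m/s

Torricelli's result v = √(2gh) gives v = √(2·9.81·1.71) = 5.79 m/s.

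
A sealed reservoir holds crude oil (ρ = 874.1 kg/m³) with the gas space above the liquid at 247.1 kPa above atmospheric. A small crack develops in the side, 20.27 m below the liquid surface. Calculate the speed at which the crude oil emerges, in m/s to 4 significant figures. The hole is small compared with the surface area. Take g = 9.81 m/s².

v ≈ 31.03 m/s

Take point 1 at the surface (v₁ ≈ 0) and point 2 at the hole (at atmospheric pressure). Bernoulli: P₁ + ρg h = P_atm + ½ρv₂².
With P₁ − P_atm = 247100 Pa, v₂ = √(2gh + 2ΔP/ρ) = √(2·9.81·20.27 + 2·247100/874.1) = 31.03 m/s.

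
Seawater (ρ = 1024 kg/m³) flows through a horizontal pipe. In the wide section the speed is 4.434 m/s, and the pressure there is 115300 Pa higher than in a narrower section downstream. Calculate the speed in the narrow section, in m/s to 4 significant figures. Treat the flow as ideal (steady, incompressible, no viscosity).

v₂ ≈ 15.65 m/s

Horizontal Bernoulli: P₁ + ½ρv₁² = P₂ + ½ρv₂², so v₂² = v₁² + 2(P₁ − P₂)/ρ.
v₂ = √(4.434² + 2·115300/1024) = √(19.66 + 225.2) = 15.65 m/s.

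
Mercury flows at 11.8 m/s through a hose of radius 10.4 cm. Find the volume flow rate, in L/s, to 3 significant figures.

401 L/s

Q = A·v = 0.0340 m² × 11.8 m/s = 0.401 m³/s.
Converting: 0.401 m³/s × 1000 = 401 L/s.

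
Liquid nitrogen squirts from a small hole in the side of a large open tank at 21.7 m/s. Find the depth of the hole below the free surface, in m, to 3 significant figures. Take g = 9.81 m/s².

24.0 m

Torricelli: v = √(2gh), so h = v²/(2g).
h = 21.7²/(2·9.81) = 471/19.62 = 24.0 m.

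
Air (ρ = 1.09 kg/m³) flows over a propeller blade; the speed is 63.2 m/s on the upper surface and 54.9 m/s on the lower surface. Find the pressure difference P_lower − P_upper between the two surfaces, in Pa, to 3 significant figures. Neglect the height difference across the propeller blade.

ΔP ≈ 534 Pa

With negligible Δh, P + ½ρv² is constant, so P_low − P_up = ½ρ(v_up² − v_low²).
ΔP = ½·1.09·(63.2² − 54.9²) = 534 Pa.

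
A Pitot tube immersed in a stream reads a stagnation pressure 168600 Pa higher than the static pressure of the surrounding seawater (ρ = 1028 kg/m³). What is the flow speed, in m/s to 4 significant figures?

18.11 m/s

Bernoulli between the free stream and the stagnation point: ½ρv² = P_stag − P_static.
v = √(2ΔP/ρ) = √(2·168600/1028) = 18.11 m/s.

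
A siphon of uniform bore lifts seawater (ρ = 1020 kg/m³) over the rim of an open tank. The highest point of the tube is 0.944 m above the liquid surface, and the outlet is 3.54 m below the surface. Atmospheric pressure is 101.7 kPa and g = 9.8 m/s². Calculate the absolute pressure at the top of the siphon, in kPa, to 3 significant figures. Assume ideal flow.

Bernoulli surface→outlet gives ½v² = g·h_out, so v = √(2·9.8·3.54) = 8.33 m/s.
Continuity keeps v the same throughout the tube; from surface to crest, P_atm + 0 = P_top + ½ρv² + ρg·h_top.
P_top = 101700 − ½·1020·8.33² − 1020·9.8·0.944 = 56900 Pa.

56.9 kPa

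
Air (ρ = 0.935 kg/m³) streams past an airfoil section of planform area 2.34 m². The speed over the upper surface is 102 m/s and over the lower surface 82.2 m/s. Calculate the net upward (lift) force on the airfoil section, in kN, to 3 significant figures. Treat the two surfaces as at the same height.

The faster flow above has the lower pressure; Bernoulli (same height) gives ΔP = ½ρ(v_up² − v_low²).
ΔP = ½·0.935·(102² − 82.2²) = 1710 Pa.
Lift = ΔP · A = 1710 × 2.34 = 3990 N.

F ≈ 3.99 kN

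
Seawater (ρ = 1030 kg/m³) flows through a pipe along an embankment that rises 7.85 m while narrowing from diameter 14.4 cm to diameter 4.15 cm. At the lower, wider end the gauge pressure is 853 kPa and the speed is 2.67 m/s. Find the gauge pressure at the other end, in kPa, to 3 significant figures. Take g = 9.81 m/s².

Mass conservation (A₁v₁ = A₂v₂) gives v₂ = 2.67 × 163/13.5 = 32.1 m/s.
Energy conservation along the streamline gives P₂ = P₁ − ½ρ(v₂² − v₁²) − ρg(h₂ − h₁).
P₂ = 853000 + ½·1030·(2.67² − 32.1²) − 1030·9.81·(+7.85) = 853000 + (-529000) − (79300) = 245000 Pa.

245 kPa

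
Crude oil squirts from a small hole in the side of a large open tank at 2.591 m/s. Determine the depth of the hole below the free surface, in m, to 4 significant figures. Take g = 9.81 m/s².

Inverting v = √(2gh) gives h = v² / 2g.
h = 2.591²/(2·9.81) = 6.713/19.62 = 0.3422 m.

h = 0.3422 m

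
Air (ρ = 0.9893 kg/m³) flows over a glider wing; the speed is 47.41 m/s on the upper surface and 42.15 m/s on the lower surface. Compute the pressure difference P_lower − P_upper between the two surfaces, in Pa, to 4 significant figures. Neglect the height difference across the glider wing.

Bernoulli (same height): P_lower − P_upper = ½ρ(v_upper² − v_lower²).
ΔP = ½·0.9893·(47.41² − 42.15²) = 233.0 Pa.

ΔP ≈ 233.0 Pa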